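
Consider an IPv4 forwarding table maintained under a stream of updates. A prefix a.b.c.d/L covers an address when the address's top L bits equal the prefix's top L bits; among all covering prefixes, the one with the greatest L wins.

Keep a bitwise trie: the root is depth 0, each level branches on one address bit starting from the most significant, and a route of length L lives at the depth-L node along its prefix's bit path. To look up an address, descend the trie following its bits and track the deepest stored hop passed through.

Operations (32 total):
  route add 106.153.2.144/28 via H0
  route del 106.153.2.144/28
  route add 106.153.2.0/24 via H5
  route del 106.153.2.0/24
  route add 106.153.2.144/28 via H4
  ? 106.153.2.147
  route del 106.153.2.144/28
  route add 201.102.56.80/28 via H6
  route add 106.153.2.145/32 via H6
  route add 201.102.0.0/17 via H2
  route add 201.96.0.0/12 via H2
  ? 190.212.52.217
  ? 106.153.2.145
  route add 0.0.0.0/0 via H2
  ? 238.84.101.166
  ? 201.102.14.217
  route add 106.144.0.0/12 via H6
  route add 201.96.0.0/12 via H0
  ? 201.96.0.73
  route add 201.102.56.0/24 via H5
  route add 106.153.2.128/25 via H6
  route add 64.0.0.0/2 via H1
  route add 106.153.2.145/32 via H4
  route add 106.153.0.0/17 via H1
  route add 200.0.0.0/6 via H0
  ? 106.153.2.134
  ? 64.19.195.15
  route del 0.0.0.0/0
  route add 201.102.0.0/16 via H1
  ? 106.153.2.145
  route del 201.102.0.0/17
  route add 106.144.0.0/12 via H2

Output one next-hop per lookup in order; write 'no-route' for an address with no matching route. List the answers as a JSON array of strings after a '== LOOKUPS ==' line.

Process each operation:
  add 106.153.2.144/28 -> H0 at depth 28
  - 106.153.2.144/28 clear@28
  add 106.153.2.0/24 -> H5 at depth 24
  - 106.153.2.0/24 clear@24
  add 106.153.2.144/28 -> H4 at depth 28
  Q 106.153.2.147: descend 0110101010011001000000101001 ; hops seen [H4] ; pick H4
  - 106.153.2.144/28 clear@28
  add 201.102.56.80/28 -> H6 at depth 28
  add 106.153.2.145/32 -> H6 at depth 32
  add 201.102.0.0/17 -> H2 at depth 17
  add 201.96.0.0/12 -> H2 at depth 12
  Q 190.212.52.217: descend 1 ; hops seen [∅] ; pick no-route
  Q 106.153.2.145: descend 01101010100110010000001010010001 ; hops seen [H6] ; pick H6
  add 0.0.0.0/0 -> H2 at depth 0
  Q 238.84.101.166: descend 11 ; hops seen [H2] ; pick H2
  Q 201.102.14.217: descend 110010010110011000 ; hops seen [H2,H2,H2] ; pick H2
  add 106.144.0.0/12 -> H6 at depth 12
  add 201.96.0.0/12 -> H0 at depth 12
  Q 201.96.0.73: descend 1100100101100 ; hops seen [H2,H0] ; pick H0
  add 201.102.56.0/24 -> H5 at depth 24
  add 106.153.2.128/25 -> H6 at depth 25
  add 64.0.0.0/2 -> H1 at depth 2
  add 106.153.2.145/32 -> H4 at depth 32
  add 106.153.0.0/17 -> H1 at depth 17
  add 200.0.0.0/6 -> H0 at depth 6
  Q 106.153.2.134: descend 011010101001100100000010100 ; hops seen [H2,H1,H6,H1,H6] ; pick H6
  Q 64.19.195.15: descend 01 ; hops seen [H2,H1] ; pick H1
  - 0.0.0.0/0 clear@0
  add 201.102.0.0/16 -> H1 at depth 16
  Q 106.153.2.145: descend 01101010100110010000001010010001 ; hops seen [H1,H6,H1,H6,H4] ; pick H4
  - 201.102.0.0/17 clear@17
  add 106.144.0.0/12 -> H2 at depth 12

== LOOKUPS ==
["H4","no-route","H6","H2","H2","H0","H6","H1","H4"]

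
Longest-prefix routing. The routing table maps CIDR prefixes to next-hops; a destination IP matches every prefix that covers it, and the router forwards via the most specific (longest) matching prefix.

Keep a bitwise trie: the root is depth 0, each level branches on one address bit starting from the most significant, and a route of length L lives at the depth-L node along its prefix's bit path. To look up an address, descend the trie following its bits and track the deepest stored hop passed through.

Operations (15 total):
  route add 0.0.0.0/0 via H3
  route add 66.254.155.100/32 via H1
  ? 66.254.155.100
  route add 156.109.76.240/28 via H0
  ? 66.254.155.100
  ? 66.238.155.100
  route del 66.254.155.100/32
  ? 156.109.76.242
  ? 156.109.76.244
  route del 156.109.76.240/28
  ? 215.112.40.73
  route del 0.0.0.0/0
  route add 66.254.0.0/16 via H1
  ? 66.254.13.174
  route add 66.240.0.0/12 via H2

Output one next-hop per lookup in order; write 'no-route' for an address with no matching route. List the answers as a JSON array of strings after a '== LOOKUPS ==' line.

Process each operation:
  + 0.0.0.0/0 (H3) depth=0
  + 66.254.155.100/32 (H1) depth=32
  ? 66.254.155.100  path d0:H3→d1:-→d2:-→d3:-→d4:-→d5:-→d6:-→d7:-→d8:-→d9:-→d10:-→d11:-→d12:-→d13:-→d14:-→d15:-→d16:-→d17:-→d18:-→d19:-→d20:-→d21:-→d22:-→d23:-→d24:-→d25:-→d26:-→d27:-→d28:-→d29:-→d30:-→d31:-→d32:H1  best=H1
  + 156.109.76.240/28 (H0) depth=28
  ? 66.254.155.100  path d0:H3→d1:-→d2:-→d3:-→d4:-→d5:-→d6:-→d7:-→d8:-→d9:-→d10:-→d11:-→d12:-→d13:-→d14:-→d15:-→d16:-→d17:-→d18:-→d19:-→d20:-→d21:-→d22:-→d23:-→d24:-→d25:-→d26:-→d27:-→d28:-→d29:-→d30:-→d31:-→d32:H1  best=H1
  ? 66.238.155.100  path d0:H3→d1:-→d2:-→d3:-→d4:-→d5:-→d6:-→d7:-→d8:-→d9:-→d10:-→d11:-  best=H3
  del 66.254.155.100/32 (clear depth 32)
  ? 156.109.76.242  path d0:H3→d1:-→d2:-→d3:-→d4:-→d5:-→d6:-→d7:-→d8:-→d9:-→d10:-→d11:-→d12:-→d13:-→d14:-→d15:-→d16:-→d17:-→d18:-→d19:-→d20:-→d21:-→d22:-→d23:-→d24:-→d25:-→d26:-→d27:-→d28:H0  best=H0
  ? 156.109.76.244  path d0:H3→d1:-→d2:-→d3:-→d4:-→d5:-→d6:-→d7:-→d8:-→d9:-→d10:-→d11:-→d12:-→d13:-→d14:-→d15:-→d16:-→d17:-→d18:-→d19:-→d20:-→d21:-→d22:-→d23:-→d24:-→d25:-→d26:-→d27:-→d28:H0  best=H0
  del 156.109.76.240/28 (clear depth 28)
  ? 215.112.40.73  path d0:H3→d1:-  best=H3
  del 0.0.0.0/0 (clear depth 0)
  + 66.254.0.0/16 (H1) depth=16
  ? 66.254.13.174  path d0:-→d1:-→d2:-→d3:-→d4:-→d5:-→d6:-→d7:-→d8:-→d9:-→d10:-→d11:-→d12:-→d13:-→d14:-→d15:-→d16:H1  best=H1
  + 66.240.0.0/12 (H2) depth=12

== LOOKUPS ==
["H1","H1","H3","H0","H0","H3","H1"]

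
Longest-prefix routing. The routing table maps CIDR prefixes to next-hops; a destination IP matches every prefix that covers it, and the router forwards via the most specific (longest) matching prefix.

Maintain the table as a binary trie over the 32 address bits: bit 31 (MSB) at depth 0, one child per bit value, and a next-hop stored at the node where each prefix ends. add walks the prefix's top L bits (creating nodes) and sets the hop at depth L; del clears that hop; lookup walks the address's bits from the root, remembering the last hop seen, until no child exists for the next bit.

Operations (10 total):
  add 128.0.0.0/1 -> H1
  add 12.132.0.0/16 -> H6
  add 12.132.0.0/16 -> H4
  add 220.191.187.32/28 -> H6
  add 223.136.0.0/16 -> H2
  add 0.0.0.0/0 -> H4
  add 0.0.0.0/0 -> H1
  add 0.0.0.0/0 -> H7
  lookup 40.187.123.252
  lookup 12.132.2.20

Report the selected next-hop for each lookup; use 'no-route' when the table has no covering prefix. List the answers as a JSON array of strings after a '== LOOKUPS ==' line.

Process each operation:
  + 128.0.0.0/1 (H1) depth=1
  + 12.132.0.0/16 (H6) depth=16
  + 12.132.0.0/16 (H4) depth=16
  + 220.191.187.32/28 (H6) depth=28
  + 223.136.0.0/16 (H2) depth=16
  + 0.0.0.0/0 (H4) depth=0
  + 0.0.0.0/0 (H1) depth=0
  + 0.0.0.0/0 (H7) depth=0
  lookup 40.187.123.252: bits 00 walk d0:H7→d1:-→d2:- -> H7
  lookup 12.132.2.20: bits 0000110010000100 walk d0:H7→d1:-→d2:-→d3:-→d4:-→d5:-→d6:-→d7:-→d8:-→d9:-→d10:-→d11:-→d12:-→d13:-→d14:-→d15:-→d16:H4 -> H4

== LOOKUPS ==
["H7","H4"]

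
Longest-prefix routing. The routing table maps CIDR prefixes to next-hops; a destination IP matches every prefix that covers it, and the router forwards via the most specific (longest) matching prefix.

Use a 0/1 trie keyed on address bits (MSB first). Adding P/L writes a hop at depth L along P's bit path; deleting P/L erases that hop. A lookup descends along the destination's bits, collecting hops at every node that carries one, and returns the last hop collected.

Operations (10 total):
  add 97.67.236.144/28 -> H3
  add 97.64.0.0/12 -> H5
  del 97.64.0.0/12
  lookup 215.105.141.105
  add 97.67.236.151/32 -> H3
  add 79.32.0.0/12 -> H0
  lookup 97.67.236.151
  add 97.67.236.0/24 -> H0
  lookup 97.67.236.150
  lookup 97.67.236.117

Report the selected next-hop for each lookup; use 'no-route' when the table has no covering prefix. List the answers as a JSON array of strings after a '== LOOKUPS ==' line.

Process each operation:
  + 97.67.236.144/28 (H3) depth=28
  + 97.64.0.0/12 (H5) depth=12
  del 97.64.0.0/12 (clear depth 12)
  Q 215.105.141.105: descend ε ; hops seen [∅] ; pick no-route
  + 97.67.236.151/32 (H3) depth=32
  + 79.32.0.0/12 (H0) depth=12
  Q 97.67.236.151: descend 01100001010000111110110010010111 ; hops seen [H3,H3] ; pick H3
  + 97.67.236.0/24 (H0) depth=24
  Q 97.67.236.150: descend 0110000101000011111011001001011 ; hops seen [H0,H3] ; pick H3
  Q 97.67.236.117: descend 011000010100001111101100 ; hops seen [H0] ; pick H0

== LOOKUPS ==
["no-route","H3","H3","H0"]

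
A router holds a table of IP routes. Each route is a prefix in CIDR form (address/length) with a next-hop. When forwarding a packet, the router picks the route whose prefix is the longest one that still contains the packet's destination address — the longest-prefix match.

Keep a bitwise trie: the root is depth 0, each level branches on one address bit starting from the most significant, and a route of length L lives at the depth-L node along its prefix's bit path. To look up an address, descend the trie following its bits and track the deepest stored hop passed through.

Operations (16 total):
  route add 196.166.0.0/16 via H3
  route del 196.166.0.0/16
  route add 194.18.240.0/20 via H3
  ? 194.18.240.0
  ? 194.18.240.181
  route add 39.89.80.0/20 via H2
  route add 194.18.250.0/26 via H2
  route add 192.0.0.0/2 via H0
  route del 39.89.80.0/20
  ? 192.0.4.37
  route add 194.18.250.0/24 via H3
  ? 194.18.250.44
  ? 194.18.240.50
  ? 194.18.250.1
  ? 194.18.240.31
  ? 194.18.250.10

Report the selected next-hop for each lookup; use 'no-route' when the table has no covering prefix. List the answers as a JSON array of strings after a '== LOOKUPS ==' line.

Process each operation:
  add 196.166.0.0/16 -> H3 at depth 16
  - 196.166.0.0/16 clear@16
  add 194.18.240.0/20 -> H3 at depth 20
  lookup 194.18.240.0: bits 11000010000100101111 walk d0:-→d1:-→d2:-→d3:-→d4:-→d5:-→d6:-→d7:-→d8:-→d9:-→d10:-→d11:-→d12:-→d13:-→d14:-→d15:-→d16:-→d17:-→d18:-→d19:-→d20:H3 -> H3
  lookup 194.18.240.181: bits 11000010000100101111 walk d0:-→d1:-→d2:-→d3:-→d4:-→d5:-→d6:-→d7:-→d8:-→d9:-→d10:-→d11:-→d12:-→d13:-→d14:-→d15:-→d16:-→d17:-→d18:-→d19:-→d20:H3 -> H3
  add 39.89.80.0/20 -> H2 at depth 20
  add 194.18.250.0/26 -> H2 at depth 26
  add 192.0.0.0/2 -> H0 at depth 2
  - 39.89.80.0/20 clear@20
  lookup 192.0.4.37: bits 110000 walk d0:-→d1:-→d2:H0→d3:-→d4:-→d5:-→d6:- -> H0
  add 194.18.250.0/24 -> H3 at depth 24
  lookup 194.18.250.44: bits 11000010000100101111101000 walk d0:-→d1:-→d2:H0→d3:-→d4:-→d5:-→d6:-→d7:-→d8:-→d9:-→d10:-→d11:-→d12:-→d13:-→d14:-→d15:-→d16:-→d17:-→d18:-→d19:-→d20:H3→d21:-→d22:-→d23:-→d24:H3→d25:-→d26:H2 -> H2
  lookup 194.18.240.50: bits 11000010000100101111 walk d0:-→d1:-→d2:H0→d3:-→d4:-→d5:-→d6:-→d7:-→d8:-→d9:-→d10:-→d11:-→d12:-→d13:-→d14:-→d15:-→d16:-→d17:-→d18:-→d19:-→d20:H3 -> H3
  lookup 194.18.250.1: bits 11000010000100101111101000 walk d0:-→d1:-→d2:H0→d3:-→d4:-→d5:-→d6:-→d7:-→d8:-→d9:-→d10:-→d11:-→d12:-→d13:-→d14:-→d15:-→d16:-→d17:-→d18:-→d19:-→d20:H3→d21:-→d22:-→d23:-→d24:H3→d25:-→d26:H2 -> H2
  lookup 194.18.240.31: bits 11000010000100101111 walk d0:-→d1:-→d2:H0→d3:-→d4:-→d5:-→d6:-→d7:-→d8:-→d9:-→d10:-→d11:-→d12:-→d13:-→d14:-→d15:-→d16:-→d17:-→d18:-→d19:-→d20:H3 -> H3
  lookup 194.18.250.10: bits 11000010000100101111101000 walk d0:-→d1:-→d2:H0→d3:-→d4:-→d5:-→d6:-→d7:-→d8:-→d9:-→d10:-→d11:-→d12:-→d13:-→d14:-→d15:-→d16:-→d17:-→d18:-→d19:-→d20:H3→d21:-→d22:-→d23:-→d24:H3→d25:-→d26:H2 -> H2

== LOOKUPS ==
["H3","H3","H0","H2","H3","H2","H3","H2"]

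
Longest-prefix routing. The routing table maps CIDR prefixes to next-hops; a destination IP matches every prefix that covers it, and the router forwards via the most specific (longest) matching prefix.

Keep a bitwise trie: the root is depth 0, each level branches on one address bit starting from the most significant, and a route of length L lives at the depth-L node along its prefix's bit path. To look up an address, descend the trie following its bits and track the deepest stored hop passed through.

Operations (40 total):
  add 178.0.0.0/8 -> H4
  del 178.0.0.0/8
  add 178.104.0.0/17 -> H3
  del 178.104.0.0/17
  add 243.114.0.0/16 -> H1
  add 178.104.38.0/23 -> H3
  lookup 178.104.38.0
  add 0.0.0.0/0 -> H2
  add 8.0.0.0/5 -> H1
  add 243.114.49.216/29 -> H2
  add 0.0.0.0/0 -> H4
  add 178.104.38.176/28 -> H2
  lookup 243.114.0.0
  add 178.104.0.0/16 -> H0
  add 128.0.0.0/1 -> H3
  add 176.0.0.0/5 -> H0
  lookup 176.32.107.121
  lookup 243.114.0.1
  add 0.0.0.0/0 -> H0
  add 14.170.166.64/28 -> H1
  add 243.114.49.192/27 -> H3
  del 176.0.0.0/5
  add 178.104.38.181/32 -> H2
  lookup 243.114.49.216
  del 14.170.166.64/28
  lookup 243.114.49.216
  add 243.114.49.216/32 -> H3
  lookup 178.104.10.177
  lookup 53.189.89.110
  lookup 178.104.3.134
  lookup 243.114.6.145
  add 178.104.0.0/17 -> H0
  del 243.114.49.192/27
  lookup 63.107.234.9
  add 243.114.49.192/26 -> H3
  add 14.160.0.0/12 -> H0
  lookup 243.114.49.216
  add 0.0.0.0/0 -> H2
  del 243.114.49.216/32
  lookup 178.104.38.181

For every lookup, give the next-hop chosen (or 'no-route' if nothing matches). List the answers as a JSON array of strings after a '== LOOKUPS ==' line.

Trace:
  + 178.0.0.0/8 (H4) depth=8
  del 178.0.0.0/8 (clear depth 8)
  + 178.104.0.0/17 (H3) depth=17
  del 178.104.0.0/17 (clear depth 17)
  + 243.114.0.0/16 (H1) depth=16
  + 178.104.38.0/23 (H3) depth=23
  Q 178.104.38.0: descend 10110010011010000010011 ; hops seen [H3] ; pick H3
  + 0.0.0.0/0 (H2) depth=0
  + 8.0.0.0/5 (H1) depth=5
  + 243.114.49.216/29 (H2) depth=29
  + 0.0.0.0/0 (H4) depth=0
  + 178.104.38.176/28 (H2) depth=28
  Q 243.114.0.0: descend 111100110111001000 ; hops seen [H4,H1] ; pick H1
  + 178.104.0.0/16 (H0) depth=16
  + 128.0.0.0/1 (H3) depth=1
  + 176.0.0.0/5 (H0) depth=5
  Q 176.32.107.121: descend 101100 ; hops seen [H4,H3,H0] ; pick H0
  Q 243.114.0.1: descend 111100110111001000 ; hops seen [H4,H3,H1] ; pick H1
  + 0.0.0.0/0 (H0) depth=0
  + 14.170.166.64/28 (H1) depth=28
  + 243.114.49.192/27 (H3) depth=27
  del 176.0.0.0/5 (clear depth 5)
  + 178.104.38.181/32 (H2) depth=32
  Q 243.114.49.216: descend 11110011011100100011000111011 ; hops seen [H0,H3,H1,H3,H2] ; pick H2
  del 14.170.166.64/28 (clear depth 28)
  Q 243.114.49.216: descend 11110011011100100011000111011 ; hops seen [H0,H3,H1,H3,H2] ; pick H2
  + 243.114.49.216/32 (H3) depth=32
  Q 178.104.10.177: descend 101100100110100000 ; hops seen [H0,H3,H0] ; pick H0
  Q 53.189.89.110: descend 00 ; hops seen [H0] ; pick H0
  Q 178.104.3.134: descend 101100100110100000 ; hops seen [H0,H3,H0] ; pick H0
  Q 243.114.6.145: descend 111100110111001000 ; hops seen [H0,H3,H1] ; pick H1
  + 178.104.0.0/17 (H0) depth=17
  del 243.114.49.192/27 (clear depth 27)
  Q 63.107.234.9: descend 00 ; hops seen [H0] ; pick H0
  + 243.114.49.192/26 (H3) depth=26
  + 14.160.0.0/12 (H0) depth=12
  Q 243.114.49.216: descend 11110011011100100011000111011000 ; hops seen [H0,H3,H1,H3,H2,H3] ; pick H3
  + 0.0.0.0/0 (H2) depth=0
  del 243.114.49.216/32 (clear depth 32)
  Q 178.104.38.181: descend 10110010011010000010011010110101 ; hops seen [H2,H3,H0,H0,H3,H2,H2] ; pick H2

== LOOKUPS ==
["H3","H1","H0","H1","H2","H2","H0","H0","H0","H1","H0","H3","H2"]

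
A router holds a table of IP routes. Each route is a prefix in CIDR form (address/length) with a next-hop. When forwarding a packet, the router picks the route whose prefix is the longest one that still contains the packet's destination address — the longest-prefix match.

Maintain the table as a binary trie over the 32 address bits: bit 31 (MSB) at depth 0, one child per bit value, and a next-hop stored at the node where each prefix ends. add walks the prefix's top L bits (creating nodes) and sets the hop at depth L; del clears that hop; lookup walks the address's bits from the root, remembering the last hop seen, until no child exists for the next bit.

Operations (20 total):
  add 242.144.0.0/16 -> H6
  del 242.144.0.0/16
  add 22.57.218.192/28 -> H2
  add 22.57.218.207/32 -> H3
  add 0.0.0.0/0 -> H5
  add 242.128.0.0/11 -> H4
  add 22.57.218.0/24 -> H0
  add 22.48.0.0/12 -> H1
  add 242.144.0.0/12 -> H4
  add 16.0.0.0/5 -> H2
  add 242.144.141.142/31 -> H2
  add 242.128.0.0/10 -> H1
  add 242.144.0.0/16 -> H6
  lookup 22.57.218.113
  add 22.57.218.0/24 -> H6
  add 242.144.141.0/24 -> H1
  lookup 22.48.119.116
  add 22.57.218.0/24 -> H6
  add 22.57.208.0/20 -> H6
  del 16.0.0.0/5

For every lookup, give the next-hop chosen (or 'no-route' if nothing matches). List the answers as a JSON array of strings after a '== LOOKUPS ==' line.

Apply in order:
  add 242.144.0.0/16 -> H6 at depth 16
  del 242.144.0.0/16 (clear depth 16)
  add 22.57.218.192/28 -> H2 at depth 28
  add 22.57.218.207/32 -> H3 at depth 32
  add 0.0.0.0/0 -> H5 at depth 0
  add 242.128.0.0/11 -> H4 at depth 11
  add 22.57.218.0/24 -> H0 at depth 24
  add 22.48.0.0/12 -> H1 at depth 12
  add 242.144.0.0/12 -> H4 at depth 12
  add 16.0.0.0/5 -> H2 at depth 5
  add 242.144.141.142/31 -> H2 at depth 31
  add 242.128.0.0/10 -> H1 at depth 10
  add 242.144.0.0/16 -> H6 at depth 16
  Q 22.57.218.113: descend 000101100011100111011010 ; hops seen [H5,H2,H1,H0] ; pick H0
  add 22.57.218.0/24 -> H6 at depth 24
  add 242.144.141.0/24 -> H1 at depth 24
  Q 22.48.119.116: descend 000101100011 ; hops seen [H5,H2,H1] ; pick H1
  add 22.57.218.0/24 -> H6 at depth 24
  add 22.57.208.0/20 -> H6 at depth 20
  del 16.0.0.0/5 (clear depth 5)

== LOOKUPS ==
["H0","H1"]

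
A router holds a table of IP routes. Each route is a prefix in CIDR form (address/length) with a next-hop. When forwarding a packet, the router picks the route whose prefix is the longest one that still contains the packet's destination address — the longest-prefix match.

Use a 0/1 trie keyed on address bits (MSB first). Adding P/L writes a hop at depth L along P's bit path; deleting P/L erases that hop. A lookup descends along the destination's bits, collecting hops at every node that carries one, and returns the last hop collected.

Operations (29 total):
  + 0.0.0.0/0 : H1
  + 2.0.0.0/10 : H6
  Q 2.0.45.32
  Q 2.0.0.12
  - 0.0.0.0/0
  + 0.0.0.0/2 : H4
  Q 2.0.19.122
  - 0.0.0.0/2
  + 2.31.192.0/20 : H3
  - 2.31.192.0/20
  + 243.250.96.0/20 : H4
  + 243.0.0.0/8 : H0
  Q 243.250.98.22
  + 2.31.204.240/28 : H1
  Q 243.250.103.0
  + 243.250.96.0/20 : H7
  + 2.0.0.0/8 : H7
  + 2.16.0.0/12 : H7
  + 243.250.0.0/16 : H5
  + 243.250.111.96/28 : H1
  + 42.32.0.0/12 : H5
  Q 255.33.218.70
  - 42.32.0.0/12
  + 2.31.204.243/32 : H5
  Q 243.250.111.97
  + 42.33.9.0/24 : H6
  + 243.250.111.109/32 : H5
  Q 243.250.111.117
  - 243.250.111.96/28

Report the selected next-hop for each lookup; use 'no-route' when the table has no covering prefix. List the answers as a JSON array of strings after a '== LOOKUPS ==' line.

Process each operation:
  add 0.0.0.0/0 -> H1 at depth 0
  add 2.0.0.0/10 -> H6 at depth 10
  Q 2.0.45.32: descend 0000001000 ; hops seen [H1,H6] ; pick H6
  Q 2.0.0.12: descend 0000001000 ; hops seen [H1,H6] ; pick H6
  - 0.0.0.0/0 clear@0
  add 0.0.0.0/2 -> H4 at depth 2
  Q 2.0.19.122: descend 0000001000 ; hops seen [H4,H6] ; pick H6
  - 0.0.0.0/2 clear@2
  add 2.31.192.0/20 -> H3 at depth 20
  - 2.31.192.0/20 clear@20
  add 243.250.96.0/20 -> H4 at depth 20
  add 243.0.0.0/8 -> H0 at depth 8
  Q 243.250.98.22: descend 11110011111110100110 ; hops seen [H0,H4] ; pick H4
  add 2.31.204.240/28 -> H1 at depth 28
  Q 243.250.103.0: descend 11110011111110100110 ; hops seen [H0,H4] ; pick H4
  add 243.250.96.0/20 -> H7 at depth 20
  add 2.0.0.0/8 -> H7 at depth 8
  add 2.16.0.0/12 -> H7 at depth 12
  add 243.250.0.0/16 -> H5 at depth 16
  add 243.250.111.96/28 -> H1 at depth 28
  add 42.32.0.0/12 -> H5 at depth 12
  Q 255.33.218.70: descend 1111 ; hops seen [∅] ; pick no-route
  - 42.32.0.0/12 clear@12
  add 2.31.204.243/32 -> H5 at depth 32
  Q 243.250.111.97: descend 1111001111111010011011110110 ; hops seen [H0,H5,H7,H1] ; pick H1
  add 42.33.9.0/24 -> H6 at depth 24
  add 243.250.111.109/32 -> H5 at depth 32
  Q 243.250.111.117: descend 111100111111101001101111011 ; hops seen [H0,H5,H7] ; pick H7
  - 243.250.111.96/28 clear@28

== LOOKUPS ==
["H6","H6","H6","H4","H4","no-route","H1","H7"]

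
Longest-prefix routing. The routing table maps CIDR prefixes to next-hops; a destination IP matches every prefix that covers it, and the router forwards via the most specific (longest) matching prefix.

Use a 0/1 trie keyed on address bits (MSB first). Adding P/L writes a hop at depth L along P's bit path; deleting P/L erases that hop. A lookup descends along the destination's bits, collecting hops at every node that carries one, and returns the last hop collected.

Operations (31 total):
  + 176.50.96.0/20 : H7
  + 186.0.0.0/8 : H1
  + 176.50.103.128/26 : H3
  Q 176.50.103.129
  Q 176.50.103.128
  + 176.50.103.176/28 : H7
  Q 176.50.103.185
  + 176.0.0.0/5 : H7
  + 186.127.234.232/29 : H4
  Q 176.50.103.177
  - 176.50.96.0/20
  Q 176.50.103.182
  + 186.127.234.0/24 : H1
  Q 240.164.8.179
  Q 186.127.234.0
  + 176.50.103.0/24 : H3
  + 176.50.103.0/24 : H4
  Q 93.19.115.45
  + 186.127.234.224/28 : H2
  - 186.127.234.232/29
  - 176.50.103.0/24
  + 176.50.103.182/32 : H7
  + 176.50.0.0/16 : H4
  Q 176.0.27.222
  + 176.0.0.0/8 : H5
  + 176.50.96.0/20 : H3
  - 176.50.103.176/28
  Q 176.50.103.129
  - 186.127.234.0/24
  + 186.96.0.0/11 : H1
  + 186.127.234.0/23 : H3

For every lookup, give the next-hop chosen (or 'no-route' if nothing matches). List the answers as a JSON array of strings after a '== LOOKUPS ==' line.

Process each operation:
  + 176.50.96.0/20 (H7) depth=20
  + 186.0.0.0/8 (H1) depth=8
  + 176.50.103.128/26 (H3) depth=26
  ? 176.50.103.129  path d0:-→d1:-→d2:-→d3:-→d4:-→d5:-→d6:-→d7:-→d8:-→d9:-→d10:-→d11:-→d12:-→d13:-→d14:-→d15:-→d16:-→d17:-→d18:-→d19:-→d20:H7→d21:-→d22:-→d23:-→d24:-→d25:-→d26:H3  best=H3
  ? 176.50.103.128  path d0:-→d1:-→d2:-→d3:-→d4:-→d5:-→d6:-→d7:-→d8:-→d9:-→d10:-→d11:-→d12:-→d13:-→d14:-→d15:-→d16:-→d17:-→d18:-→d19:-→d20:H7→d21:-→d22:-→d23:-→d24:-→d25:-→d26:H3  best=H3
  + 176.50.103.176/28 (H7) depth=28
  ? 176.50.103.185  path d0:-→d1:-→d2:-→d3:-→d4:-→d5:-→d6:-→d7:-→d8:-→d9:-→d10:-→d11:-→d12:-→d13:-→d14:-→d15:-→d16:-→d17:-→d18:-→d19:-→d20:H7→d21:-→d22:-→d23:-→d24:-→d25:-→d26:H3→d27:-→d28:H7  best=H7
  + 176.0.0.0/5 (H7) depth=5
  + 186.127.234.232/29 (H4) depth=29
  ? 176.50.103.177  path d0:-→d1:-→d2:-→d3:-→d4:-→d5:H7→d6:-→d7:-→d8:-→d9:-→d10:-→d11:-→d12:-→d13:-→d14:-→d15:-→d16:-→d17:-→d18:-→d19:-→d20:H7→d21:-→d22:-→d23:-→d24:-→d25:-→d26:H3→d27:-→d28:H7  best=H7
  del 176.50.96.0/20 (clear depth 20)
  ? 176.50.103.182  path d0:-→d1:-→d2:-→d3:-→d4:-→d5:H7→d6:-→d7:-→d8:-→d9:-→d10:-→d11:-→d12:-→d13:-→d14:-→d15:-→d16:-→d17:-→d18:-→d19:-→d20:-→d21:-→d22:-→d23:-→d24:-→d25:-→d26:H3→d27:-→d28:H7  best=H7
  + 186.127.234.0/24 (H1) depth=24
  ? 240.164.8.179  path d0:-→d1:-  best=no-route
  ? 186.127.234.0  path d0:-→d1:-→d2:-→d3:-→d4:-→d5:-→d6:-→d7:-→d8:H1→d9:-→d10:-→d11:-→d12:-→d13:-→d14:-→d15:-→d16:-→d17:-→d18:-→d19:-→d20:-→d21:-→d22:-→d23:-→d24:H1  best=H1
  + 176.50.103.0/24 (H3) depth=24
  + 176.50.103.0/24 (H4) depth=24
  ? 93.19.115.45  path d0:-  best=no-route
  + 186.127.234.224/28 (H2) depth=28
  del 186.127.234.232/29 (clear depth 29)
  del 176.50.103.0/24 (clear depth 24)
  + 176.50.103.182/32 (H7) depth=32
  + 176.50.0.0/16 (H4) depth=16
  ? 176.0.27.222  path d0:-→d1:-→d2:-→d3:-→d4:-→d5:H7→d6:-→d7:-→d8:-→d9:-→d10:-  best=H7
  + 176.0.0.0/8 (H5) depth=8
  + 176.50.96.0/20 (H3) depth=20
  del 176.50.103.176/28 (clear depth 28)
  ? 176.50.103.129  path d0:-→d1:-→d2:-→d3:-→d4:-→d5:H7→d6:-→d7:-→d8:H5→d9:-→d10:-→d11:-→d12:-→d13:-→d14:-→d15:-→d16:H4→d17:-→d18:-→d19:-→d20:H3→d21:-→d22:-→d23:-→d24:-→d25:-→d26:H3  best=H3
  del 186.127.234.0/24 (clear depth 24)
  + 186.96.0.0/11 (H1) depth=11
  + 186.127.234.0/23 (H3) depth=23

== LOOKUPS ==
["H3","H3","H7","H7","H7","no-route","H1","no-route","H7","H3"]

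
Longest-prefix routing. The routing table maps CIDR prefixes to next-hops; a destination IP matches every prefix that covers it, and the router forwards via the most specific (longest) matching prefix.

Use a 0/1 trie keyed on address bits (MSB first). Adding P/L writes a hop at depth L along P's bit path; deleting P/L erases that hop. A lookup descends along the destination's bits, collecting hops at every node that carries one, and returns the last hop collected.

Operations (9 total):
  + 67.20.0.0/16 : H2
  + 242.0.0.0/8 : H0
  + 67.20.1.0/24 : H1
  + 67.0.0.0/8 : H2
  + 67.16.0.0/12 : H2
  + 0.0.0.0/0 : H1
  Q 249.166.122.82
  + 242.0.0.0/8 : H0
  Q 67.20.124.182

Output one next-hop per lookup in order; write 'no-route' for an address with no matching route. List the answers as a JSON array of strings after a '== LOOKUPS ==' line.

Trace:
  add 67.20.0.0/16 -> H2 at depth 16
  add 242.0.0.0/8 -> H0 at depth 8
  add 67.20.1.0/24 -> H1 at depth 24
  add 67.0.0.0/8 -> H2 at depth 8
  add 67.16.0.0/12 -> H2 at depth 12
  add 0.0.0.0/0 -> H1 at depth 0
  lookup 249.166.122.82: bits 1111 walk d0:H1→d1:-→d2:-→d3:-→d4:- -> H1
  add 242.0.0.0/8 -> H0 at depth 8
  lookup 67.20.124.182: bits 01000011000101000 walk d0:H1→d1:-→d2:-→d3:-→d4:-→d5:-→d6:-→d7:-→d8:H2→d9:-→d10:-→d11:-→d12:H2→d13:-→d14:-→d15:-→d16:H2→d17:- -> H2

== LOOKUPS ==
["H1","H2"]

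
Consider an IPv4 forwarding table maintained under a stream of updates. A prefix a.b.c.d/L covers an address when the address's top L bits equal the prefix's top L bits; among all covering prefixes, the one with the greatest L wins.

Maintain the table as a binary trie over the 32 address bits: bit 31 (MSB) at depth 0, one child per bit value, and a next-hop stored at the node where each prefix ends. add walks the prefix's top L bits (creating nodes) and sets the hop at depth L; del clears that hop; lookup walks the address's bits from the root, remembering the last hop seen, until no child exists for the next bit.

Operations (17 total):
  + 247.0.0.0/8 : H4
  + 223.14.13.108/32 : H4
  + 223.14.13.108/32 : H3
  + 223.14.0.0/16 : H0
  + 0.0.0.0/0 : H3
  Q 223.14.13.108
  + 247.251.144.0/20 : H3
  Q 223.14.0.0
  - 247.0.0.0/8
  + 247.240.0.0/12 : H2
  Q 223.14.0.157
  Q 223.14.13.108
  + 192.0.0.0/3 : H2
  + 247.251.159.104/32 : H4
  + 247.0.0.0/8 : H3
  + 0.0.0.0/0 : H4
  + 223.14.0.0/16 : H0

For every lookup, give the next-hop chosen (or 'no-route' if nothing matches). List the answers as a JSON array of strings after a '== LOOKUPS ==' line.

Apply in order:
  add 247.0.0.0/8 -> H4 at depth 8
  add 223.14.13.108/32 -> H4 at depth 32
  add 223.14.13.108/32 -> H3 at depth 32
  add 223.14.0.0/16 -> H0 at depth 16
  add 0.0.0.0/0 -> H3 at depth 0
  lookup 223.14.13.108: bits 11011111000011100000110101101100 walk d0:H3→d1:-→d2:-→d3:-→d4:-→d5:-→d6:-→d7:-→d8:-→d9:-→d10:-→d11:-→d12:-→d13:-→d14:-→d15:-→d16:H0→d17:-→d18:-→d19:-→d20:-→d21:-→d22:-→d23:-→d24:-→d25:-→d26:-→d27:-→d28:-→d29:-→d30:-→d31:-→d32:H3 -> H3
  add 247.251.144.0/20 -> H3 at depth 20
  lookup 223.14.0.0: bits 11011111000011100000 walk d0:H3→d1:-→d2:-→d3:-→d4:-→d5:-→d6:-→d7:-→d8:-→d9:-→d10:-→d11:-→d12:-→d13:-→d14:-→d15:-→d16:H0→d17:-→d18:-→d19:-→d20:- -> H0
  - 247.0.0.0/8 clear@8
  add 247.240.0.0/12 -> H2 at depth 12
  lookup 223.14.0.157: bits 11011111000011100000 walk d0:H3→d1:-→d2:-→d3:-→d4:-→d5:-→d6:-→d7:-→d8:-→d9:-→d10:-→d11:-→d12:-→d13:-→d14:-→d15:-→d16:H0→d17:-→d18:-→d19:-→d20:- -> H0
  lookup 223.14.13.108: bits 11011111000011100000110101101100 walk d0:H3→d1:-→d2:-→d3:-→d4:-→d5:-→d6:-→d7:-→d8:-→d9:-→d10:-→d11:-→d12:-→d13:-→d14:-→d15:-→d16:H0→d17:-→d18:-→d19:-→d20:-→d21:-→d22:-→d23:-→d24:-→d25:-→d26:-→d27:-→d28:-→d29:-→d30:-→d31:-→d32:H3 -> H3
  add 192.0.0.0/3 -> H2 at depth 3
  add 247.251.159.104/32 -> H4 at depth 32
  add 247.0.0.0/8 -> H3 at depth 8
  add 0.0.0.0/0 -> H4 at depth 0
  add 223.14.0.0/16 -> H0 at depth 16

== LOOKUPS ==
["H3","H0","H0","H3"]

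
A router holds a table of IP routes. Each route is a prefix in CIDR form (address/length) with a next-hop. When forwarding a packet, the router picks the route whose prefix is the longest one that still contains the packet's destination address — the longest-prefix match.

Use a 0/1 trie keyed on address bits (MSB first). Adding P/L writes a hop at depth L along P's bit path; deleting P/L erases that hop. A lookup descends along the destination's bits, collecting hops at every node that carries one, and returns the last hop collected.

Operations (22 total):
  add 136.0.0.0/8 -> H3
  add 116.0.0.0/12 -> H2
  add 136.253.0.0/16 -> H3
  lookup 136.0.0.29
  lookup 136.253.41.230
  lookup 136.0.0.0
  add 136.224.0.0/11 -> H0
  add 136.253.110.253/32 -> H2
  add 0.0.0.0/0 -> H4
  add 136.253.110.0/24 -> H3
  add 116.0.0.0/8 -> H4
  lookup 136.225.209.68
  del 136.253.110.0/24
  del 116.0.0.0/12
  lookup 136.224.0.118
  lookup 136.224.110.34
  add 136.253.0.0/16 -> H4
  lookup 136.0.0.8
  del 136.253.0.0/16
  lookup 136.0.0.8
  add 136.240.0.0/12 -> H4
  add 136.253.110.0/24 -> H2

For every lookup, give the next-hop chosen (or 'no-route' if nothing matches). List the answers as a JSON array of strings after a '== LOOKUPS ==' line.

Trace:
  + 136.0.0.0/8 (H3) depth=8
  + 116.0.0.0/12 (H2) depth=12
  + 136.253.0.0/16 (H3) depth=16
  ? 136.0.0.29  path d0:-→d1:-→d2:-→d3:-→d4:-→d5:-→d6:-→d7:-→d8:H3  best=H3
  ? 136.253.41.230  path d0:-→d1:-→d2:-→d3:-→d4:-→d5:-→d6:-→d7:-→d8:H3→d9:-→d10:-→d11:-→d12:-→d13:-→d14:-→d15:-→d16:H3  best=H3
  ? 136.0.0.0  path d0:-→d1:-→d2:-→d3:-→d4:-→d5:-→d6:-→d7:-→d8:H3  best=H3
  + 136.224.0.0/11 (H0) depth=11
  + 136.253.110.253/32 (H2) depth=32
  + 0.0.0.0/0 (H4) depth=0
  + 136.253.110.0/24 (H3) depth=24
  + 116.0.0.0/8 (H4) depth=8
  ? 136.225.209.68  path d0:H4→d1:-→d2:-→d3:-→d4:-→d5:-→d6:-→d7:-→d8:H3→d9:-→d10:-→d11:H0  best=H0
  - 136.253.110.0/24 clear@24
  - 116.0.0.0/12 clear@12
  ? 136.224.0.118  path d0:H4→d1:-→d2:-→d3:-→d4:-→d5:-→d6:-→d7:-→d8:H3→d9:-→d10:-→d11:H0  best=H0
  ? 136.224.110.34  path d0:H4→d1:-→d2:-→d3:-→d4:-→d5:-→d6:-→d7:-→d8:H3→d9:-→d10:-→d11:H0  best=H0
  + 136.253.0.0/16 (H4) depth=16
  ? 136.0.0.8  path d0:H4→d1:-→d2:-→d3:-→d4:-→d5:-→d6:-→d7:-→d8:H3  best=H3
  - 136.253.0.0/16 clear@16
  ? 136.0.0.8  path d0:H4→d1:-→d2:-→d3:-→d4:-→d5:-→d6:-→d7:-→d8:H3  best=H3
  + 136.240.0.0/12 (H4) depth=12
  + 136.253.110.0/24 (H2) depth=24

== LOOKUPS ==
["H3","H3","H3","H0","H0","H0","H3","H3"]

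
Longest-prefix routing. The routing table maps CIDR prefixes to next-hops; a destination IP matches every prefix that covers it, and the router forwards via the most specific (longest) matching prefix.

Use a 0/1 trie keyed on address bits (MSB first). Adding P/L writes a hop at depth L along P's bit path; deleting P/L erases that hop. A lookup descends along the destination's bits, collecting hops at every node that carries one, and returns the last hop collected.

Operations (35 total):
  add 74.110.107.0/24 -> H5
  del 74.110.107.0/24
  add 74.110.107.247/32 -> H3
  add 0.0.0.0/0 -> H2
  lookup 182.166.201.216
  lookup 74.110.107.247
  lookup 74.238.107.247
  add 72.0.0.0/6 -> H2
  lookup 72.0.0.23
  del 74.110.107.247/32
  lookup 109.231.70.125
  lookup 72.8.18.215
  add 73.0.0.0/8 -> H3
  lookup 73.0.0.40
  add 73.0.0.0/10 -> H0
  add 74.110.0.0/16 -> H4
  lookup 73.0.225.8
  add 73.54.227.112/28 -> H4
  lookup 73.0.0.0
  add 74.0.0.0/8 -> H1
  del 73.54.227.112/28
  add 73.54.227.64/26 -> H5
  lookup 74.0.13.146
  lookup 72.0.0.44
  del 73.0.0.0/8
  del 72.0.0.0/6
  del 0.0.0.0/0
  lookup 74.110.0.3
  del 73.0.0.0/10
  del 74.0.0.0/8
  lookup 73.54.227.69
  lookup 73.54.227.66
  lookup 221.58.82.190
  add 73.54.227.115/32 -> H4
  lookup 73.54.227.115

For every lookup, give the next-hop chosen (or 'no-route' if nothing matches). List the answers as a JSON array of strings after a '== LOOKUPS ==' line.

Process each operation:
  + 74.110.107.0/24 (H5) depth=24
  - 74.110.107.0/24 clear@24
  + 74.110.107.247/32 (H3) depth=32
  + 0.0.0.0/0 (H2) depth=0
  lookup 182.166.201.216: bits ε walk d0:H2 -> H2
  lookup 74.110.107.247: bits 01001010011011100110101111110111 walk d0:H2→d1:-→d2:-→d3:-→d4:-→d5:-→d6:-→d7:-→d8:-→d9:-→d10:-→d11:-→d12:-→d13:-→d14:-→d15:-→d16:-→d17:-→d18:-→d19:-→d20:-→d21:-→d22:-→d23:-→d24:-→d25:-→d26:-→d27:-→d28:-→d29:-→d30:-→d31:-→d32:H3 -> H3
  lookup 74.238.107.247: bits 01001010 walk d0:H2→d1:-→d2:-→d3:-→d4:-→d5:-→d6:-→d7:-→d8:- -> H2
  + 72.0.0.0/6 (H2) depth=6
  lookup 72.0.0.23: bits 010010 walk d0:H2→d1:-→d2:-→d3:-→d4:-→d5:-→d6:H2 -> H2
  - 74.110.107.247/32 clear@32
  lookup 109.231.70.125: bits 01 walk d0:H2→d1:-→d2:- -> H2
  lookup 72.8.18.215: bits 010010 walk d0:H2→d1:-→d2:-→d3:-→d4:-→d5:-→d6:H2 -> H2
  + 73.0.0.0/8 (H3) depth=8
  lookup 73.0.0.40: bits 01001001 walk d0:H2→d1:-→d2:-→d3:-→d4:-→d5:-→d6:H2→d7:-→d8:H3 -> H3
  + 73.0.0.0/10 (H0) depth=10
  + 74.110.0.0/16 (H4) depth=16
  lookup 73.0.225.8: bits 0100100100 walk d0:H2→d1:-→d2:-→d3:-→d4:-→d5:-→d6:H2→d7:-→d8:H3→d9:-→d10:H0 -> H0
  + 73.54.227.112/28 (H4) depth=28
  lookup 73.0.0.0: bits 0100100100 walk d0:H2→d1:-→d2:-→d3:-→d4:-→d5:-→d6:H2→d7:-→d8:H3→d9:-→d10:H0 -> H0
  + 74.0.0.0/8 (H1) depth=8
  - 73.54.227.112/28 clear@28
  + 73.54.227.64/26 (H5) depth=26
  lookup 74.0.13.146: bits 010010100 walk d0:H2→d1:-→d2:-→d3:-→d4:-→d5:-→d6:H2→d7:-→d8:H1→d9:- -> H1
  lookup 72.0.0.44: bits 0100100 walk d0:H2→d1:-→d2:-→d3:-→d4:-→d5:-→d6:H2→d7:- -> H2
  - 73.0.0.0/8 clear@8
  - 72.0.0.0/6 clear@6
  - 0.0.0.0/0 clear@0
  lookup 74.110.0.3: bits 01001010011011100 walk d0:-→d1:-→d2:-→d3:-→d4:-→d5:-→d6:-→d7:-→d8:H1→d9:-→d10:-→d11:-→d12:-→d13:-→d14:-→d15:-→d16:H4→d17:- -> H4
  - 73.0.0.0/10 clear@10
  - 74.0.0.0/8 clear@8
  lookup 73.54.227.69: bits 01001001001101101110001101 walk d0:-→d1:-→d2:-→d3:-→d4:-→d5:-→d6:-→d7:-→d8:-→d9:-→d10:-→d11:-→d12:-→d13:-→d14:-→d15:-→d16:-→d17:-→d18:-→d19:-→d20:-→d21:-→d22:-→d23:-→d24:-→d25:-→d26:H5 -> H5
  lookup 73.54.227.66: bits 01001001001101101110001101 walk d0:-→d1:-→d2:-→d3:-→d4:-→d5:-→d6:-→d7:-→d8:-→d9:-→d10:-→d11:-→d12:-→d13:-→d14:-→d15:-→d16:-→d17:-→d18:-→d19:-→d20:-→d21:-→d22:-→d23:-→d24:-→d25:-→d26:H5 -> H5
  lookup 221.58.82.190: bits ε walk d0:- -> no-route
  + 73.54.227.115/32 (H4) depth=32
  lookup 73.54.227.115: bits 01001001001101101110001101110011 walk d0:-→d1:-→d2:-→d3:-→d4:-→d5:-→d6:-→d7:-→d8:-→d9:-→d10:-→d11:-→d12:-→d13:-→d14:-→d15:-→d16:-→d17:-→d18:-→d19:-→d20:-→d21:-→d22:-→d23:-→d24:-→d25:-→d26:H5→d27:-→d28:-→d29:-→d30:-→d31:-→d32:H4 -> H4

== LOOKUPS ==
["H2","H3","H2","H2","H2","H2","H3","H0","H0","H1","H2","H4","H5","H5","no-route","H4"]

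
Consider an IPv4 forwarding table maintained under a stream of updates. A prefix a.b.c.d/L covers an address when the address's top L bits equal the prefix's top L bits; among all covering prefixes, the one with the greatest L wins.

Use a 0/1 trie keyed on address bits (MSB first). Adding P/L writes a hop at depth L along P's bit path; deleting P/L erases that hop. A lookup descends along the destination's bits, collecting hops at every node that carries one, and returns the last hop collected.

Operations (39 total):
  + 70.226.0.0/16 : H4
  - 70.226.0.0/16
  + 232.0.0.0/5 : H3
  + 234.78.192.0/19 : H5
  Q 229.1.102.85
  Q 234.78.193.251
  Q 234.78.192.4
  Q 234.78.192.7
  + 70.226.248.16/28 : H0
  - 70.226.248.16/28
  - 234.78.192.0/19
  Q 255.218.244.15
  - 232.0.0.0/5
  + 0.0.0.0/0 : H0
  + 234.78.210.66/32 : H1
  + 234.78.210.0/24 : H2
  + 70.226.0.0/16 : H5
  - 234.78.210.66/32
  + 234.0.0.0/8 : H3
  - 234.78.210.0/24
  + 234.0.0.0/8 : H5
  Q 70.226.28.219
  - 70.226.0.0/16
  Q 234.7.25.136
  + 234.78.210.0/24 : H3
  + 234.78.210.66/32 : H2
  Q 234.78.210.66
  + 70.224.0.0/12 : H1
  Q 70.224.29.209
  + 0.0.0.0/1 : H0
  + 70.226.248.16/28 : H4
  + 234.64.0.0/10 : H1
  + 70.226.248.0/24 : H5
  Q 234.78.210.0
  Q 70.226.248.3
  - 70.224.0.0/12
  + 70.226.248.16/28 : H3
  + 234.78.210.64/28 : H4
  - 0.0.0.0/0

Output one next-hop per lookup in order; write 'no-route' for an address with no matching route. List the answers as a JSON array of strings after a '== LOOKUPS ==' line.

Process each operation:
  + 70.226.0.0/16 (H4) depth=16
  - 70.226.0.0/16 clear@16
  + 232.0.0.0/5 (H3) depth=5
  + 234.78.192.0/19 (H5) depth=19
  lookup 229.1.102.85: bits 1110 walk d0:-→d1:-→d2:-→d3:-→d4:- -> no-route
  lookup 234.78.193.251: bits 1110101001001110110 walk d0:-→d1:-→d2:-→d3:-→d4:-→d5:H3→d6:-→d7:-→d8:-→d9:-→d10:-→d11:-→d12:-→d13:-→d14:-→d15:-→d16:-→d17:-→d18:-→d19:H5 -> H5
  lookup 234.78.192.4: bits 1110101001001110110 walk d0:-→d1:-→d2:-→d3:-→d4:-→d5:H3→d6:-→d7:-→d8:-→d9:-→d10:-→d11:-→d12:-→d13:-→d14:-→d15:-→d16:-→d17:-→d18:-→d19:H5 -> H5
  lookup 234.78.192.7: bits 1110101001001110110 walk d0:-→d1:-→d2:-→d3:-→d4:-→d5:H3→d6:-→d7:-→d8:-→d9:-→d10:-→d11:-→d12:-→d13:-→d14:-→d15:-→d16:-→d17:-→d18:-→d19:H5 -> H5
  + 70.226.248.16/28 (H0) depth=28
  - 70.226.248.16/28 clear@28
  - 234.78.192.0/19 clear@19
  lookup 255.218.244.15: bits 111 walk d0:-→d1:-→d2:-→d3:- -> no-route
  - 232.0.0.0/5 clear@5
  + 0.0.0.0/0 (H0) depth=0
  + 234.78.210.66/32 (H1) depth=32
  + 234.78.210.0/24 (H2) depth=24
  + 70.226.0.0/16 (H5) depth=16
  - 234.78.210.66/32 clear@32
  + 234.0.0.0/8 (H3) depth=8
  - 234.78.210.0/24 clear@24
  + 234.0.0.0/8 (H5) depth=8
  lookup 70.226.28.219: bits 0100011011100010 walk d0:H0→d1:-→d2:-→d3:-→d4:-→d5:-→d6:-→d7:-→d8:-→d9:-→d10:-→d11:-→d12:-→d13:-→d14:-→d15:-→d16:H5 -> H5
  - 70.226.0.0/16 clear@16
  lookup 234.7.25.136: bits 111010100 walk d0:H0→d1:-→d2:-→d3:-→d4:-→d5:-→d6:-→d7:-→d8:H5→d9:- -> H5
  + 234.78.210.0/24 (H3) depth=24
  + 234.78.210.66/32 (H2) depth=32
  lookup 234.78.210.66: bits 11101010010011101101001001000010 walk d0:H0→d1:-→d2:-→d3:-→d4:-→d5:-→d6:-→d7:-→d8:H5→d9:-→d10:-→d11:-→d12:-→d13:-→d14:-→d15:-→d16:-→d17:-→d18:-→d19:-→d20:-→d21:-→d22:-→d23:-→d24:H3→d25:-→d26:-→d27:-→d28:-→d29:-→d30:-→d31:-→d32:H2 -> H2
  + 70.224.0.0/12 (H1) depth=12
  lookup 70.224.29.209: bits 01000110111000 walk d0:H0→d1:-→d2:-→d3:-→d4:-→d5:-→d6:-→d7:-→d8:-→d9:-→d10:-→d11:-→d12:H1→d13:-→d14:- -> H1
  + 0.0.0.0/1 (H0) depth=1
  + 70.226.248.16/28 (H4) depth=28
  + 234.64.0.0/10 (H1) depth=10
  + 70.226.248.0/24 (H5) depth=24
  lookup 234.78.210.0: bits 1110101001001110110100100 walk d0:H0→d1:-→d2:-→d3:-→d4:-→d5:-→d6:-→d7:-→d8:H5→d9:-→d10:H1→d11:-→d12:-→d13:-→d14:-→d15:-→d16:-→d17:-→d18:-→d19:-→d20:-→d21:-→d22:-→d23:-→d24:H3→d25:- -> H3
  lookup 70.226.248.3: bits 010001101110001011111000000 walk d0:H0→d1:H0→d2:-→d3:-→d4:-→d5:-→d6:-→d7:-→d8:-→d9:-→d10:-→d11:-→d12:H1→d13:-→d14:-→d15:-→d16:-→d17:-→d18:-→d19:-→d20:-→d21:-→d22:-→d23:-→d24:H5→d25:-→d26:-→d27:- -> H5
  - 70.224.0.0/12 clear@12
  + 70.226.248.16/28 (H3) depth=28
  + 234.78.210.64/28 (H4) depth=28
  - 0.0.0.0/0 clear@0

== LOOKUPS ==
["no-route","H5","H5","H5","no-route","H5","H5","H2","H1","H3","H5"]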